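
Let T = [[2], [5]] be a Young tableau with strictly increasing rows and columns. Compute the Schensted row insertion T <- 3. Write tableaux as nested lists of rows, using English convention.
3 is larger than every entry of row 1, so it is appended to row 1. The new tableau is [[2, 3], [5]].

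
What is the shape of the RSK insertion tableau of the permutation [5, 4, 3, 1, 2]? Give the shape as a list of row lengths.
[2, 1, 1, 1]

Row-insert each entry into an empty tableau.

After inserting 5: P = [[5]].
After inserting 4: P = [[4], [5]].
After inserting 3: P = [[3], [4], [5]].
After inserting 1: P = [[1], [3], [4], [5]].
After inserting 2: P = [[1, 2], [3], [4], [5]].

The final insertion tableau P = [[1, 2], [3], [4], [5]] has shape [2, 1, 1, 1].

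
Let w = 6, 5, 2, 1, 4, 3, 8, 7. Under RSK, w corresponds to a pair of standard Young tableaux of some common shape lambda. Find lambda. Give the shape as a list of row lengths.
Row-insert each entry into an empty tableau.

After inserting 6: P = [[6]].
After inserting 5: P = [[5], [6]].
After inserting 2: P = [[2], [5], [6]].
After inserting 1: P = [[1], [2], [5], [6]].
After inserting 4: P = [[1, 4], [2], [5], [6]].
After inserting 3: P = [[1, 3], [2, 4], [5], [6]].
After inserting 8: P = [[1, 3, 8], [2, 4], [5], [6]].
After inserting 7: P = [[1, 3, 7], [2, 4, 8], [5], [6]].

The final insertion tableau P = [[1, 3, 7], [2, 4, 8], [5], [6]] has shape [3, 3, 1, 1].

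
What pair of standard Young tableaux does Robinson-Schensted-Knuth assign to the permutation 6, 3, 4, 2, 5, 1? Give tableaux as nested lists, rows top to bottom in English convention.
P = [[1, 4, 5], [2], [3], [6]], Q = [[1, 3, 5], [2], [4], [6]]

Insert each entry of the permutation into P by Schensted row insertion, recording in Q the position of each new cell.

Insert 6: appended to row 1. P = [[6]].
Insert 3: 3 bumps 6 from row 1; 6 starts row 2. P = [[3], [6]].
Insert 4: appended to row 1. P = [[3, 4], [6]].
Insert 2: 2 bumps 3 from row 1; 3 bumps 6 from row 2; 6 starts row 3. P = [[2, 4], [3], [6]].
Insert 5: appended to row 1. P = [[2, 4, 5], [3], [6]].
Insert 1: 1 bumps 2 from row 1; 2 bumps 3 from row 2; 3 bumps 6 from row 3; 6 starts row 4. P = [[1, 4, 5], [2], [3], [6]].

So P = [[1, 4, 5], [2], [3], [6]], Q = [[1, 3, 5], [2], [4], [6]].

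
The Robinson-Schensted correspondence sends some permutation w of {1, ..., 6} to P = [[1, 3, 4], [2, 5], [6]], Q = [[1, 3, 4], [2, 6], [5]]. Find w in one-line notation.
Reverse RSK: for i = n, n-1, ..., 1, locate i in Q, remove the corresponding corner cell from P, and reverse-bump its entry up through P; the value ejected from row 1 is w(i).

So w = 6 2 3 5 1 4.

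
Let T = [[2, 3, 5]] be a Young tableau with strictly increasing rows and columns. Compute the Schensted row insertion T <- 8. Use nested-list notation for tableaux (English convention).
[[2, 3, 5, 8]]

8 is larger than every entry of row 1, so it is appended to row 1. The new tableau is [[2, 3, 5, 8]].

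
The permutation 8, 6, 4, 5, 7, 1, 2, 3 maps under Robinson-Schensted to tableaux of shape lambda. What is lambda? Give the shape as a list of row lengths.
[3, 3, 1, 1]

RSK row insertion gives P = [[1, 2, 3], [4, 5, 7], [6], [8]], which has shape [3, 3, 1, 1].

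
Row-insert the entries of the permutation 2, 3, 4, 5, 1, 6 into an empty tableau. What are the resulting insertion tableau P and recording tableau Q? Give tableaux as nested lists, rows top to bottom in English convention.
P = [[1, 3, 4, 5, 6], [2]], Q = [[1, 2, 3, 4, 6], [5]]

Insert each entry of the permutation into P by Schensted row insertion, recording in Q the position of each new cell.

Insert 2: appended to row 1. P = [[2]].
Insert 3: appended to row 1. P = [[2, 3]].
Insert 4: appended to row 1. P = [[2, 3, 4]].
Insert 5: appended to row 1. P = [[2, 3, 4, 5]].
Insert 1: 1 bumps 2 from row 1; 2 starts row 2. P = [[1, 3, 4, 5], [2]].
Insert 6: appended to row 1. P = [[1, 3, 4, 5, 6], [2]].

So P = [[1, 3, 4, 5, 6], [2]], Q = [[1, 2, 3, 4, 6], [5]].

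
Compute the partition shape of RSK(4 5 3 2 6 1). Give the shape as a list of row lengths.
RSK row insertion gives P = [[1, 5, 6], [2], [3], [4]], which has shape [3, 1, 1, 1].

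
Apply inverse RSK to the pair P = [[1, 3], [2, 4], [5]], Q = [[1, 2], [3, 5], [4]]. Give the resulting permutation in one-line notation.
Reverse the RSK construction: for i from n down to 1, find the cell of Q containing i, remove the entry at that cell from P, and reverse-bump it up through P; the value ejected from row 1 is w(i).

Step i=5: Q has 5 at row 2, column 2; remove 4 from row 2 of P and reverse-bump: 4 enters row 1 and ejects 3. So w(5) = 3. P is now [[1, 4], [2], [5]].
Step i=4: Q has 4 at row 3, column 1; remove 5 from row 3 of P and reverse-bump: 5 enters row 2 and ejects 2; 2 enters row 1 and ejects 1. So w(4) = 1. P is now [[2, 4], [5]].
Step i=3: Q has 3 at row 2, column 1; remove 5 from row 2 of P and reverse-bump: 5 enters row 1 and ejects 4. So w(3) = 4. P is now [[2, 5]].
Step i=2: Q has 2 at row 1, column 2; remove that cell from P, ejecting 5. So w(2) = 5. P is now [[2]].
Step i=1: Q has 1 at row 1, column 1; remove that cell from P, ejecting 2. So w(1) = 2. P is now [].

So w = 2 5 4 1 3.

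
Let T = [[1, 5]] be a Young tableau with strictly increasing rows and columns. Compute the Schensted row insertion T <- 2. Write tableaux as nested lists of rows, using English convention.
[[1, 2], [5]]

In row 1, 2 replaces 5 (the leftmost entry greater than 2); 5 is bumped to row 2. 5 starts a new row 2. The new tableau is [[1, 2], [5]].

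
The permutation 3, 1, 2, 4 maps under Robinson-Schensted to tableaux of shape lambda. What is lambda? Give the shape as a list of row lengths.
[3, 1]

Row-insert each entry into an empty tableau.

After inserting 3: P = [[3]].
After inserting 1: P = [[1], [3]].
After inserting 2: P = [[1, 2], [3]].
After inserting 4: P = [[1, 2, 4], [3]].

The final insertion tableau P = [[1, 2, 4], [3]] has shape [3, 1].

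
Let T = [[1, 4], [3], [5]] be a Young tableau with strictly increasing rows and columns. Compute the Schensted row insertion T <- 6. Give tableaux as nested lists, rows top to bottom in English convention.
6 is larger than every entry of row 1, so it is appended to row 1. The new tableau is [[1, 4, 6], [3], [5]].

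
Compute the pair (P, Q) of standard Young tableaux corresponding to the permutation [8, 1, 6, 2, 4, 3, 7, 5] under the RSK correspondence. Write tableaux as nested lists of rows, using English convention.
Insert each entry of the permutation into P by Schensted row insertion, recording in Q the position of each new cell.

Insert 8: appended to row 1. P = [[8]], Q = [[1]].
Insert 1: 1 bumps 8 from row 1; 8 starts row 2. P = [[1], [8]], Q = [[1], [2]].
Insert 6: appended to row 1. P = [[1, 6], [8]], Q = [[1, 3], [2]].
Insert 2: 2 bumps 6 from row 1; 6 bumps 8 from row 2; 8 starts row 3. P = [[1, 2], [6], [8]], Q = [[1, 3], [2], [4]].
Insert 4: appended to row 1. P = [[1, 2, 4], [6], [8]], Q = [[1, 3, 5], [2], [4]].
Insert 3: 3 bumps 4 from row 1; 4 bumps 6 from row 2; 6 bumps 8 from row 3; 8 starts row 4. P = [[1, 2, 3], [4], [6], [8]], Q = [[1, 3, 5], [2], [4], [6]].
Insert 7: appended to row 1. P = [[1, 2, 3, 7], [4], [6], [8]], Q = [[1, 3, 5, 7], [2], [4], [6]].
Insert 5: 5 bumps 7 from row 1; 7 appends to row 2. P = [[1, 2, 3, 5], [4, 7], [6], [8]], Q = [[1, 3, 5, 7], [2, 8], [4], [6]].

So P = [[1, 2, 3, 5], [4, 7], [6], [8]], Q = [[1, 3, 5, 7], [2, 8], [4], [6]].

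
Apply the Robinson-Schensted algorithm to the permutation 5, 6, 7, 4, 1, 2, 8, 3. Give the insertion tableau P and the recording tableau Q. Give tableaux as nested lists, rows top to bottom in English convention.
P = [[1, 2, 3, 8], [4, 6, 7], [5]], Q = [[1, 2, 3, 7], [4, 6, 8], [5]]

Insert each entry of the permutation into P by Schensted row insertion, recording in Q the position of each new cell.

Insert 5: appended to row 1. P = [[5]].
Insert 6: appended to row 1. P = [[5, 6]].
Insert 7: appended to row 1. P = [[5, 6, 7]].
Insert 4: 4 bumps 5 from row 1; 5 starts row 2. P = [[4, 6, 7], [5]].
Insert 1: 1 bumps 4 from row 1; 4 bumps 5 from row 2; 5 starts row 3. P = [[1, 6, 7], [4], [5]].
Insert 2: 2 bumps 6 from row 1; 6 appends to row 2. P = [[1, 2, 7], [4, 6], [5]].
Insert 8: appended to row 1. P = [[1, 2, 7, 8], [4, 6], [5]].
Insert 3: 3 bumps 7 from row 1; 7 appends to row 2. P = [[1, 2, 3, 8], [4, 6, 7], [5]].

So P = [[1, 2, 3, 8], [4, 6, 7], [5]], Q = [[1, 2, 3, 7], [4, 6, 8], [5]].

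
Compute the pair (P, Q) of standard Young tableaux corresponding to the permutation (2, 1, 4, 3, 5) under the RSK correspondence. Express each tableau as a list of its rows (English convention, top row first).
P = [[1, 3, 5], [2, 4]], Q = [[1, 3, 5], [2, 4]]

Insert each entry of the permutation into P by Schensted row insertion, recording in Q the position of each new cell.

After inserting 2: P = [[2]].
After inserting 1: P = [[1], [2]].
After inserting 4: P = [[1, 4], [2]].
After inserting 3: P = [[1, 3], [2, 4]].
After inserting 5: P = [[1, 3, 5], [2, 4]].

So P = [[1, 3, 5], [2, 4]], Q = [[1, 3, 5], [2, 4]].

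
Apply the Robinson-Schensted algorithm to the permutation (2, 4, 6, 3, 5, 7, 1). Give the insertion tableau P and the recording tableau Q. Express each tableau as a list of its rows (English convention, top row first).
P = [[1, 3, 5, 7], [2, 6], [4]], Q = [[1, 2, 3, 6], [4, 5], [7]]

Insert each entry of the permutation into P by Schensted row insertion, recording in Q the position of each new cell.

After inserting 2: P = [[2]].
After inserting 4: P = [[2, 4]].
After inserting 6: P = [[2, 4, 6]].
After inserting 3: P = [[2, 3, 6], [4]].
After inserting 5: P = [[2, 3, 5], [4, 6]].
After inserting 7: P = [[2, 3, 5, 7], [4, 6]].
After inserting 1: P = [[1, 3, 5, 7], [2, 6], [4]].

So P = [[1, 3, 5, 7], [2, 6], [4]], Q = [[1, 2, 3, 6], [4, 5], [7]].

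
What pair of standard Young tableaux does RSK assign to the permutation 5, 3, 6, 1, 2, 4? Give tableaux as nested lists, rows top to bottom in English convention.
Insert each entry of the permutation into P by Schensted row insertion, recording in Q the position of each new cell.

Insert 5: appended to row 1. P = [[5]].
Insert 3: 3 bumps 5 from row 1; 5 starts row 2. P = [[3], [5]].
Insert 6: appended to row 1. P = [[3, 6], [5]].
Insert 1: 1 bumps 3 from row 1; 3 bumps 5 from row 2; 5 starts row 3. P = [[1, 6], [3], [5]].
Insert 2: 2 bumps 6 from row 1; 6 appends to row 2. P = [[1, 2], [3, 6], [5]].
Insert 4: appended to row 1. P = [[1, 2, 4], [3, 6], [5]].

So P = [[1, 2, 4], [3, 6], [5]], Q = [[1, 3, 6], [2, 5], [4]].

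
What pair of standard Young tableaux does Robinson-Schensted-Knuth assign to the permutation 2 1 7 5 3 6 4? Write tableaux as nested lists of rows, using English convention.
Insert each entry of the permutation into P by Schensted row insertion, recording in Q the position of each new cell.

Insert 2: appended to row 1. P = [[2]].
Insert 1: 1 bumps 2 from row 1; 2 starts row 2. P = [[1], [2]].
Insert 7: appended to row 1. P = [[1, 7], [2]].
Insert 5: 5 bumps 7 from row 1; 7 appends to row 2. P = [[1, 5], [2, 7]].
Insert 3: 3 bumps 5 from row 1; 5 bumps 7 from row 2; 7 starts row 3. P = [[1, 3], [2, 5], [7]].
Insert 6: appended to row 1. P = [[1, 3, 6], [2, 5], [7]].
Insert 4: 4 bumps 6 from row 1; 6 appends to row 2. P = [[1, 3, 4], [2, 5, 6], [7]].

So P = [[1, 3, 4], [2, 5, 6], [7]], Q = [[1, 3, 6], [2, 4, 7], [5]].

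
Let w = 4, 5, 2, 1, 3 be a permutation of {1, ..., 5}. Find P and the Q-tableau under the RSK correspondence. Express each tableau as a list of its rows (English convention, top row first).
P = [[1, 3], [2, 5], [4]], Q = [[1, 2], [3, 5], [4]]

Insert each entry of the permutation into P by Schensted row insertion, recording in Q the position of each new cell.

Insert 4: appended to row 1. P = [[4]], Q = [[1]].
Insert 5: appended to row 1. P = [[4, 5]], Q = [[1, 2]].
Insert 2: 2 bumps 4 from row 1; 4 starts row 2. P = [[2, 5], [4]], Q = [[1, 2], [3]].
Insert 1: 1 bumps 2 from row 1; 2 bumps 4 from row 2; 4 starts row 3. P = [[1, 5], [2], [4]], Q = [[1, 2], [3], [4]].
Insert 3: 3 bumps 5 from row 1; 5 appends to row 2. P = [[1, 3], [2, 5], [4]], Q = [[1, 2], [3, 5], [4]].

So P = [[1, 3], [2, 5], [4]], Q = [[1, 2], [3, 5], [4]].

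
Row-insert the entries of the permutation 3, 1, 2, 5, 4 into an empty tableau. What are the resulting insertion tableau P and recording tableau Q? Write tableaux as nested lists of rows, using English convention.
P = [[1, 2, 4], [3, 5]], Q = [[1, 3, 4], [2, 5]]

Insert each entry of the permutation into P by Schensted row insertion, recording in Q the position of each new cell.

Insert 3: appended to row 1. P = [[3]], Q = [[1]].
Insert 1: 1 bumps 3 from row 1; 3 starts row 2. P = [[1], [3]], Q = [[1], [2]].
Insert 2: appended to row 1. P = [[1, 2], [3]], Q = [[1, 3], [2]].
Insert 5: appended to row 1. P = [[1, 2, 5], [3]], Q = [[1, 3, 4], [2]].
Insert 4: 4 bumps 5 from row 1; 5 appends to row 2. P = [[1, 2, 4], [3, 5]], Q = [[1, 3, 4], [2, 5]].

So P = [[1, 2, 4], [3, 5]], Q = [[1, 3, 4], [2, 5]].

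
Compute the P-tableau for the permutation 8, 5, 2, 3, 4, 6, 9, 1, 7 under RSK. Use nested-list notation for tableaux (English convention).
P = [[1, 3, 4, 6, 7], [2, 9], [5], [8]]

Insert 8: appended to row 1. P = [[8]].
Insert 5: 5 bumps 8 from row 1; 8 starts row 2. P = [[5], [8]].
Insert 2: 2 bumps 5 from row 1; 5 bumps 8 from row 2; 8 starts row 3. P = [[2], [5], [8]].
Insert 3: appended to row 1. P = [[2, 3], [5], [8]].
Insert 4: appended to row 1. P = [[2, 3, 4], [5], [8]].
Insert 6: appended to row 1. P = [[2, 3, 4, 6], [5], [8]].
Insert 9: appended to row 1. P = [[2, 3, 4, 6, 9], [5], [8]].
Insert 1: 1 bumps 2 from row 1; 2 bumps 5 from row 2; 5 bumps 8 from row 3; 8 starts row 4. P = [[1, 3, 4, 6, 9], [2], [5], [8]].
Insert 7: 7 bumps 9 from row 1; 9 appends to row 2. P = [[1, 3, 4, 6, 7], [2, 9], [5], [8]].

So P = [[1, 3, 4, 6, 7], [2, 9], [5], [8]].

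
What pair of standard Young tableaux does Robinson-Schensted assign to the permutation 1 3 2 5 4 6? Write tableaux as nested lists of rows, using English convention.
P = [[1, 2, 4, 6], [3, 5]], Q = [[1, 2, 4, 6], [3, 5]]

Insert each entry of the permutation into P by Schensted row insertion, recording in Q the position of each new cell.

Insert 1: appended to row 1. P = [[1]], Q = [[1]].
Insert 3: appended to row 1. P = [[1, 3]], Q = [[1, 2]].
Insert 2: 2 bumps 3 from row 1; 3 starts row 2. P = [[1, 2], [3]], Q = [[1, 2], [3]].
Insert 5: appended to row 1. P = [[1, 2, 5], [3]], Q = [[1, 2, 4], [3]].
Insert 4: 4 bumps 5 from row 1; 5 appends to row 2. P = [[1, 2, 4], [3, 5]], Q = [[1, 2, 4], [3, 5]].
Insert 6: appended to row 1. P = [[1, 2, 4, 6], [3, 5]], Q = [[1, 2, 4, 6], [3, 5]].

So P = [[1, 2, 4, 6], [3, 5]], Q = [[1, 2, 4, 6], [3, 5]].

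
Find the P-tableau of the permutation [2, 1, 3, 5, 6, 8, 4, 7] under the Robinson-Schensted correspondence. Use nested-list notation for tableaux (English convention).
P = [[1, 3, 4, 6, 7], [2, 5, 8]]

Insert 2: appended to row 1. P = [[2]].
Insert 1: 1 bumps 2 from row 1; 2 starts row 2. P = [[1], [2]].
Insert 3: appended to row 1. P = [[1, 3], [2]].
Insert 5: appended to row 1. P = [[1, 3, 5], [2]].
Insert 6: appended to row 1. P = [[1, 3, 5, 6], [2]].
Insert 8: appended to row 1. P = [[1, 3, 5, 6, 8], [2]].
Insert 4: 4 bumps 5 from row 1; 5 appends to row 2. P = [[1, 3, 4, 6, 8], [2, 5]].
Insert 7: 7 bumps 8 from row 1; 8 appends to row 2. P = [[1, 3, 4, 6, 7], [2, 5, 8]].

So P = [[1, 3, 4, 6, 7], [2, 5, 8]].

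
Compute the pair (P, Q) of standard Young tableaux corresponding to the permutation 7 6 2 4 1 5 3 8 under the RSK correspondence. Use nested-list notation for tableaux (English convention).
Insert each entry of the permutation into P by Schensted row insertion, recording in Q the position of each new cell.

Insert 7: appended to row 1. P = [[7]].
Insert 6: 6 bumps 7 from row 1; 7 starts row 2. P = [[6], [7]].
Insert 2: 2 bumps 6 from row 1; 6 bumps 7 from row 2; 7 starts row 3. P = [[2], [6], [7]].
Insert 4: appended to row 1. P = [[2, 4], [6], [7]].
Insert 1: 1 bumps 2 from row 1; 2 bumps 6 from row 2; 6 bumps 7 from row 3; 7 starts row 4. P = [[1, 4], [2], [6], [7]].
Insert 5: appended to row 1. P = [[1, 4, 5], [2], [6], [7]].
Insert 3: 3 bumps 4 from row 1; 4 appends to row 2. P = [[1, 3, 5], [2, 4], [6], [7]].
Insert 8: appended to row 1. P = [[1, 3, 5, 8], [2, 4], [6], [7]].

So P = [[1, 3, 5, 8], [2, 4], [6], [7]], Q = [[1, 4, 6, 8], [2, 7], [3], [5]].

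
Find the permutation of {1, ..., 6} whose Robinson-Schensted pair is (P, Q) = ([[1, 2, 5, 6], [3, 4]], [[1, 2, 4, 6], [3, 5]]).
3 4 1 5 2 6

Reverse the RSK construction: for i from n down to 1, find the cell of Q containing i, remove the entry at that cell from P, and reverse-bump it up through P; the value ejected from row 1 is w(i).

Step i=6: Q has 6 at row 1, column 4; remove that cell from P, ejecting 6. So w(6) = 6. P is now [[1, 2, 5], [3, 4]].
Step i=5: Q has 5 at row 2, column 2; remove 4 from row 2 of P and reverse-bump: 4 enters row 1 and ejects 2. So w(5) = 2. P is now [[1, 4, 5], [3]].
Step i=4: Q has 4 at row 1, column 3; remove that cell from P, ejecting 5. So w(4) = 5. P is now [[1, 4], [3]].
Step i=3: Q has 3 at row 2, column 1; remove 3 from row 2 of P and reverse-bump: 3 enters row 1 and ejects 1. So w(3) = 1. P is now [[3, 4]].
Step i=2: Q has 2 at row 1, column 2; remove that cell from P, ejecting 4. So w(2) = 4. P is now [[3]].
Step i=1: Q has 1 at row 1, column 1; remove that cell from P, ejecting 3. So w(1) = 3. P is now [].

So w = 3 4 1 5 2 6.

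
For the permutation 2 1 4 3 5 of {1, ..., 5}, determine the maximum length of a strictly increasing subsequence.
3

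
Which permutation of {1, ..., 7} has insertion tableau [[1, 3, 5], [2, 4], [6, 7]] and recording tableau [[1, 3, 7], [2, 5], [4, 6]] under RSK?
6 2 7 1 4 3 5

Reverse the RSK construction: for i from n down to 1, find the cell of Q containing i, remove the entry at that cell from P, and reverse-bump it up through P; the value ejected from row 1 is w(i).

Step i=7: Q has 7 at row 1, column 3; remove that cell from P, ejecting 5. So w(7) = 5. P is now [[1, 3], [2, 4], [6, 7]].
Step i=6: Q has 6 at row 3, column 2; remove 7 from row 3 of P and reverse-bump: 7 enters row 2 and ejects 4; 4 enters row 1 and ejects 3. So w(6) = 3. P is now [[1, 4], [2, 7], [6]].
Step i=5: Q has 5 at row 2, column 2; remove 7 from row 2 of P and reverse-bump: 7 enters row 1 and ejects 4. So w(5) = 4. P is now [[1, 7], [2], [6]].
Step i=4: Q has 4 at row 3, column 1; remove 6 from row 3 of P and reverse-bump: 6 enters row 2 and ejects 2; 2 enters row 1 and ejects 1. So w(4) = 1. P is now [[2, 7], [6]].
Step i=3: Q has 3 at row 1, column 2; remove that cell from P, ejecting 7. So w(3) = 7. P is now [[2], [6]].
Step i=2: Q has 2 at row 2, column 1; remove 6 from row 2 of P and reverse-bump: 6 enters row 1 and ejects 2. So w(2) = 2. P is now [[6]].
Step i=1: Q has 1 at row 1, column 1; remove that cell from P, ejecting 6. So w(1) = 6. P is now [].

So w = 6 2 7 1 4 3 5.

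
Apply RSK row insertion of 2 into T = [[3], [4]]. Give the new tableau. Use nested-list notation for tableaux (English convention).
[[2], [3], [4]]

In row 1, 2 replaces 3 (the leftmost entry greater than 2); 3 is bumped to row 2. In row 2, 3 replaces 4 (the leftmost entry greater than 3); 4 is bumped to row 3. 4 starts a new row 3. The new tableau is [[2], [3], [4]].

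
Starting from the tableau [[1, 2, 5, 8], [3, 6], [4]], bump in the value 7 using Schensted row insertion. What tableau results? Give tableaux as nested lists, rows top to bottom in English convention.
In row 1, 7 replaces 8 (the leftmost entry greater than 7); 8 is bumped to row 2. 8 is appended to row 2. The new tableau is [[1, 2, 5, 7], [3, 6, 8], [4]].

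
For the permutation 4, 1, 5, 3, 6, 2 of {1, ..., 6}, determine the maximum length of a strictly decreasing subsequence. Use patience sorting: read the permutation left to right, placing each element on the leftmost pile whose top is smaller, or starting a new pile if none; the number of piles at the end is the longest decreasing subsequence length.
3

4: new pile. tops = [4]
1: new pile. tops = [4, 1]
5: onto pile 1 (replacing 4). tops = [5, 1]
3: onto pile 2 (replacing 1). tops = [5, 3]
6: onto pile 1 (replacing 5). tops = [6, 3]
2: new pile. tops = [6, 3, 2]

3 piles, so the longest decreasing subsequence has length 3.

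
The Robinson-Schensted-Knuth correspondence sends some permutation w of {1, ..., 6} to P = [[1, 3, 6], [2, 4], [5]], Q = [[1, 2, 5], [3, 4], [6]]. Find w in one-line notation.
2 5 1 4 6 3

Reverse the RSK construction: for i from n down to 1, find the cell of Q containing i, remove the entry at that cell from P, and reverse-bump it up through P; the value ejected from row 1 is w(i).

Step i=6: Q has 6 at row 3, column 1; remove 5 from row 3 of P and reverse-bump: 5 enters row 2 and ejects 4; 4 enters row 1 and ejects 3. So w(6) = 3. P is now [[1, 4, 6], [2, 5]].
Step i=5: Q has 5 at row 1, column 3; remove that cell from P, ejecting 6. So w(5) = 6. P is now [[1, 4], [2, 5]].
Step i=4: Q has 4 at row 2, column 2; remove 5 from row 2 of P and reverse-bump: 5 enters row 1 and ejects 4. So w(4) = 4. P is now [[1, 5], [2]].
Step i=3: Q has 3 at row 2, column 1; remove 2 from row 2 of P and reverse-bump: 2 enters row 1 and ejects 1. So w(3) = 1. P is now [[2, 5]].
Step i=2: Q has 2 at row 1, column 2; remove that cell from P, ejecting 5. So w(2) = 5. P is now [[2]].
Step i=1: Q has 1 at row 1, column 1; remove that cell from P, ejecting 2. So w(1) = 2. P is now [].

So w = 2 5 1 4 6 3.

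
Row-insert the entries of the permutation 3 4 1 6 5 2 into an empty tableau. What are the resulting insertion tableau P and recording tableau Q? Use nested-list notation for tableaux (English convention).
P = [[1, 2, 5], [3, 4], [6]], Q = [[1, 2, 4], [3, 5], [6]]

Insert each entry of the permutation into P by Schensted row insertion, recording in Q the position of each new cell.

After inserting 3: P = [[3]].
After inserting 4: P = [[3, 4]].
After inserting 1: P = [[1, 4], [3]].
After inserting 6: P = [[1, 4, 6], [3]].
After inserting 5: P = [[1, 4, 5], [3, 6]].
After inserting 2: P = [[1, 2, 5], [3, 4], [6]].

So P = [[1, 2, 5], [3, 4], [6]], Q = [[1, 2, 4], [3, 5], [6]].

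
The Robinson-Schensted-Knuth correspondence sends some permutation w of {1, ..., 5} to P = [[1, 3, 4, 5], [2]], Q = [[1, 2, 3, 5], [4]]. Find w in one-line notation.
Reverse the RSK construction: for i from n down to 1, find the cell of Q containing i, remove the entry at that cell from P, and reverse-bump it up through P; the value ejected from row 1 is w(i).

Step i=5: Q has 5 at row 1, column 4; remove that cell from P, ejecting 5. So w(5) = 5. P is now [[1, 3, 4], [2]].
Step i=4: Q has 4 at row 2, column 1; remove 2 from row 2 of P and reverse-bump: 2 enters row 1 and ejects 1. So w(4) = 1. P is now [[2, 3, 4]].
Step i=3: Q has 3 at row 1, column 3; remove that cell from P, ejecting 4. So w(3) = 4. P is now [[2, 3]].
Step i=2: Q has 2 at row 1, column 2; remove that cell from P, ejecting 3. So w(2) = 3. P is now [[2]].
Step i=1: Q has 1 at row 1, column 1; remove that cell from P, ejecting 2. So w(1) = 2. P is now [].

So w = 2 3 4 1 5.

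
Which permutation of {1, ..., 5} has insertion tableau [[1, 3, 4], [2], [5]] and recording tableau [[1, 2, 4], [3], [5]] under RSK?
Reverse RSK: for i = n, n-1, ..., 1, locate i in Q, remove the corresponding corner cell from P, and reverse-bump its entry up through P; the value ejected from row 1 is w(i).

So w = 2 5 3 4 1.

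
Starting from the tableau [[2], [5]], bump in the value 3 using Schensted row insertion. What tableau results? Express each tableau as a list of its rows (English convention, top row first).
[[2, 3], [5]]

3 is larger than every entry of row 1, so it is appended to row 1. The new tableau is [[2, 3], [5]].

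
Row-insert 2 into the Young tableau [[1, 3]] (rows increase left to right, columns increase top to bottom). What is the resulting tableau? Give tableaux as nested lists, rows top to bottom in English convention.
[[1, 2], [3]]

In row 1, 2 replaces 3 (the leftmost entry greater than 2); 3 is bumped to row 2. 3 starts a new row 2. The new tableau is [[1, 2], [3]].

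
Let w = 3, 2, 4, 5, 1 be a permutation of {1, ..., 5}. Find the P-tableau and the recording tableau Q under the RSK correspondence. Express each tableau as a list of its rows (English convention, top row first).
P = [[1, 4, 5], [2], [3]], Q = [[1, 3, 4], [2], [5]]

Insert each entry of the permutation into P by Schensted row insertion, recording in Q the position of each new cell.

Insert 3: appended to row 1. P = [[3]].
Insert 2: 2 bumps 3 from row 1; 3 starts row 2. P = [[2], [3]].
Insert 4: appended to row 1. P = [[2, 4], [3]].
Insert 5: appended to row 1. P = [[2, 4, 5], [3]].
Insert 1: 1 bumps 2 from row 1; 2 bumps 3 from row 2; 3 starts row 3. P = [[1, 4, 5], [2], [3]].

So P = [[1, 4, 5], [2], [3]], Q = [[1, 3, 4], [2], [5]].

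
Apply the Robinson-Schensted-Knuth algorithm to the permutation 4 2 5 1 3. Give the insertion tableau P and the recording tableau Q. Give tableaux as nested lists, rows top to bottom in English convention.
P = [[1, 3], [2, 5], [4]], Q = [[1, 3], [2, 5], [4]]

Insert each entry of the permutation into P by Schensted row insertion, recording in Q the position of each new cell.

Insert 4: appended to row 1. P = [[4]], Q = [[1]].
Insert 2: 2 bumps 4 from row 1; 4 starts row 2. P = [[2], [4]], Q = [[1], [2]].
Insert 5: appended to row 1. P = [[2, 5], [4]], Q = [[1, 3], [2]].
Insert 1: 1 bumps 2 from row 1; 2 bumps 4 from row 2; 4 starts row 3. P = [[1, 5], [2], [4]], Q = [[1, 3], [2], [4]].
Insert 3: 3 bumps 5 from row 1; 5 appends to row 2. P = [[1, 3], [2, 5], [4]], Q = [[1, 3], [2, 5], [4]].

So P = [[1, 3], [2, 5], [4]], Q = [[1, 3], [2, 5], [4]].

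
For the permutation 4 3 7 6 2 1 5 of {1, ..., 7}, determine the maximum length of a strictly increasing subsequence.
2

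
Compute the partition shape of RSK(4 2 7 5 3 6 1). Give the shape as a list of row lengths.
Row-insert each entry into an empty tableau.

After inserting 4: P = [[4]].
After inserting 2: P = [[2], [4]].
After inserting 7: P = [[2, 7], [4]].
After inserting 5: P = [[2, 5], [4, 7]].
After inserting 3: P = [[2, 3], [4, 5], [7]].
After inserting 6: P = [[2, 3, 6], [4, 5], [7]].
After inserting 1: P = [[1, 3, 6], [2, 5], [4], [7]].

The final insertion tableau P = [[1, 3, 6], [2, 5], [4], [7]] has shape [3, 2, 1, 1].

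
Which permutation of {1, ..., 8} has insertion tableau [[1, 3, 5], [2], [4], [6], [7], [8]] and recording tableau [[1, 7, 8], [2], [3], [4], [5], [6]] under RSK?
Reverse the RSK construction: for i from n down to 1, find the cell of Q containing i, remove the entry at that cell from P, and reverse-bump it up through P; the value ejected from row 1 is w(i).

Step i=8: Q has 8 at row 1, column 3; remove that cell from P, ejecting 5. So w(8) = 5. P is now [[1, 3], [2], [4], [6], [7], [8]].
Step i=7: Q has 7 at row 1, column 2; remove that cell from P, ejecting 3. So w(7) = 3. P is now [[1], [2], [4], [6], [7], [8]].
Step i=6: Q has 6 at row 6, column 1; remove 8 from row 6 of P and reverse-bump: 8 enters row 5 and ejects 7; 7 enters row 4 and ejects 6; 6 enters row 3 and ejects 4; 4 enters row 2 and ejects 2; 2 enters row 1 and ejects 1. So w(6) = 1. P is now [[2], [4], [6], [7], [8]].
Step i=5: Q has 5 at row 5, column 1; remove 8 from row 5 of P and reverse-bump: 8 enters row 4 and ejects 7; 7 enters row 3 and ejects 6; 6 enters row 2 and ejects 4; 4 enters row 1 and ejects 2. So w(5) = 2. P is now [[4], [6], [7], [8]].
Step i=4: Q has 4 at row 4, column 1; remove 8 from row 4 of P and reverse-bump: 8 enters row 3 and ejects 7; 7 enters row 2 and ejects 6; 6 enters row 1 and ejects 4. So w(4) = 4. P is now [[6], [7], [8]].
Step i=3: Q has 3 at row 3, column 1; remove 8 from row 3 of P and reverse-bump: 8 enters row 2 and ejects 7; 7 enters row 1 and ejects 6. So w(3) = 6. P is now [[7], [8]].
Step i=2: Q has 2 at row 2, column 1; remove 8 from row 2 of P and reverse-bump: 8 enters row 1 and ejects 7. So w(2) = 7. P is now [[8]].
Step i=1: Q has 1 at row 1, column 1; remove that cell from P, ejecting 8. So w(1) = 8. P is now [].

So w = 8 7 6 4 2 1 3 5.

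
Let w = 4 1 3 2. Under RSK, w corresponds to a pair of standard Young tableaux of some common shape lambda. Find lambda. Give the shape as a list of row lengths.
Row-insert each entry into an empty tableau.

After inserting 4: P = [[4]].
After inserting 1: P = [[1], [4]].
After inserting 3: P = [[1, 3], [4]].
After inserting 2: P = [[1, 2], [3], [4]].

The final insertion tableau P = [[1, 2], [3], [4]] has shape [2, 1, 1].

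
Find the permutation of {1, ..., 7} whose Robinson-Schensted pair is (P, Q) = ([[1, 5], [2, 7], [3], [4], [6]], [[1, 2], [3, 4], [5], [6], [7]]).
Reverse the RSK construction: for i from n down to 1, find the cell of Q containing i, remove the entry at that cell from P, and reverse-bump it up through P; the value ejected from row 1 is w(i).

Step i=7: Q has 7 at row 5, column 1; remove 6 from row 5 of P and reverse-bump: 6 enters row 4 and ejects 4; 4 enters row 3 and ejects 3; 3 enters row 2 and ejects 2; 2 enters row 1 and ejects 1. So w(7) = 1. P is now [[2, 5], [3, 7], [4], [6]].
Step i=6: Q has 6 at row 4, column 1; remove 6 from row 4 of P and reverse-bump: 6 enters row 3 and ejects 4; 4 enters row 2 and ejects 3; 3 enters row 1 and ejects 2. So w(6) = 2. P is now [[3, 5], [4, 7], [6]].
Step i=5: Q has 5 at row 3, column 1; remove 6 from row 3 of P and reverse-bump: 6 enters row 2 and ejects 4; 4 enters row 1 and ejects 3. So w(5) = 3. P is now [[4, 5], [6, 7]].
Step i=4: Q has 4 at row 2, column 2; remove 7 from row 2 of P and reverse-bump: 7 enters row 1 and ejects 5. So w(4) = 5. P is now [[4, 7], [6]].
Step i=3: Q has 3 at row 2, column 1; remove 6 from row 2 of P and reverse-bump: 6 enters row 1 and ejects 4. So w(3) = 4. P is now [[6, 7]].
Step i=2: Q has 2 at row 1, column 2; remove that cell from P, ejecting 7. So w(2) = 7. P is now [[6]].
Step i=1: Q has 1 at row 1, column 1; remove that cell from P, ejecting 6. So w(1) = 6. P is now [].

So w = 6 7 4 5 3 2 1.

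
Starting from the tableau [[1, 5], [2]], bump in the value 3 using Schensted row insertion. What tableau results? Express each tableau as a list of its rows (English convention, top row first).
[[1, 3], [2, 5]]

In row 1, 3 replaces 5 (the leftmost entry greater than 3); 5 is bumped to row 2. 5 is appended to row 2. The new tableau is [[1, 3], [2, 5]].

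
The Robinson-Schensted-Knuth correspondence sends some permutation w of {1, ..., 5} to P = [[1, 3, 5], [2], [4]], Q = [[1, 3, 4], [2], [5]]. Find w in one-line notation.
4 2 3 5 1

Reverse the RSK construction: for i from n down to 1, find the cell of Q containing i, remove the entry at that cell from P, and reverse-bump it up through P; the value ejected from row 1 is w(i).

Step i=5: Q has 5 at row 3, column 1; remove 4 from row 3 of P and reverse-bump: 4 enters row 2 and ejects 2; 2 enters row 1 and ejects 1. So w(5) = 1. P is now [[2, 3, 5], [4]].
Step i=4: Q has 4 at row 1, column 3; remove that cell from P, ejecting 5. So w(4) = 5. P is now [[2, 3], [4]].
Step i=3: Q has 3 at row 1, column 2; remove that cell from P, ejecting 3. So w(3) = 3. P is now [[2], [4]].
Step i=2: Q has 2 at row 2, column 1; remove 4 from row 2 of P and reverse-bump: 4 enters row 1 and ejects 2. So w(2) = 2. P is now [[4]].
Step i=1: Q has 1 at row 1, column 1; remove that cell from P, ejecting 4. So w(1) = 4. P is now [].

So w = 4 2 3 5 1.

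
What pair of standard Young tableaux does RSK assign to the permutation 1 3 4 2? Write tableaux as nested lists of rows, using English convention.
Insert each entry of the permutation into P by Schensted row insertion, recording in Q the position of each new cell.

Insert 1: appended to row 1. P = [[1]], Q = [[1]].
Insert 3: appended to row 1. P = [[1, 3]], Q = [[1, 2]].
Insert 4: appended to row 1. P = [[1, 3, 4]], Q = [[1, 2, 3]].
Insert 2: 2 bumps 3 from row 1; 3 starts row 2. P = [[1, 2, 4], [3]], Q = [[1, 2, 3], [4]].

So P = [[1, 2, 4], [3]], Q = [[1, 2, 3], [4]].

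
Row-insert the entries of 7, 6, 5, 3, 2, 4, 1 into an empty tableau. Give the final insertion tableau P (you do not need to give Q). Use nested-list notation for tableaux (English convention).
Insert 7: appended to row 1. P = [[7]].
Insert 6: 6 bumps 7 from row 1; 7 starts row 2. P = [[6], [7]].
Insert 5: 5 bumps 6 from row 1; 6 bumps 7 from row 2; 7 starts row 3. P = [[5], [6], [7]].
Insert 3: 3 bumps 5 from row 1; 5 bumps 6 from row 2; 6 bumps 7 from row 3; 7 starts row 4. P = [[3], [5], [6], [7]].
Insert 2: 2 bumps 3 from row 1; 3 bumps 5 from row 2; 5 bumps 6 from row 3; 6 bumps 7 from row 4; 7 starts row 5. P = [[2], [3], [5], [6], [7]].
Insert 4: appended to row 1. P = [[2, 4], [3], [5], [6], [7]].
Insert 1: 1 bumps 2 from row 1; 2 bumps 3 from row 2; 3 bumps 5 from row 3; 5 bumps 6 from row 4; 6 bumps 7 from row 5; 7 starts row 6. P = [[1, 4], [2], [3], [5], [6], [7]].

So P = [[1, 4], [2], [3], [5], [6], [7]].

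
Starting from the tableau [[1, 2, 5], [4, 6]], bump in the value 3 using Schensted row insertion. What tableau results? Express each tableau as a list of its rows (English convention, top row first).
In row 1, 3 replaces 5 (the leftmost entry greater than 3); 5 is bumped to row 2. In row 2, 5 replaces 6 (the leftmost entry greater than 5); 6 is bumped to row 3. 6 starts a new row 3. The new tableau is [[1, 2, 3], [4, 5], [6]].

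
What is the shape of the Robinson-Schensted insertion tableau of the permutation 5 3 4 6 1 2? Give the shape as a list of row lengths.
RSK row insertion gives P = [[1, 2, 6], [3, 4], [5]], which has shape [3, 2, 1].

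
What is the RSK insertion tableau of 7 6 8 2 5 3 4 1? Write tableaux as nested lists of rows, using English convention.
After inserting 7: P = [[7]].
After inserting 6: P = [[6], [7]].
After inserting 8: P = [[6, 8], [7]].
After inserting 2: P = [[2, 8], [6], [7]].
After inserting 5: P = [[2, 5], [6, 8], [7]].
After inserting 3: P = [[2, 3], [5, 8], [6], [7]].
After inserting 4: P = [[2, 3, 4], [5, 8], [6], [7]].
After inserting 1: P = [[1, 3, 4], [2, 8], [5], [6], [7]].

So P = [[1, 3, 4], [2, 8], [5], [6], [7]].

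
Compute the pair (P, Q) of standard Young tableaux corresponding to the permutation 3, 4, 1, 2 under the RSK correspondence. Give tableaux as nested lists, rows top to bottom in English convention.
P = [[1, 2], [3, 4]], Q = [[1, 2], [3, 4]]

Insert each entry of the permutation into P by Schensted row insertion, recording in Q the position of each new cell.

After inserting 3: P = [[3]].
After inserting 4: P = [[3, 4]].
After inserting 1: P = [[1, 4], [3]].
After inserting 2: P = [[1, 2], [3, 4]].

So P = [[1, 2], [3, 4]], Q = [[1, 2], [3, 4]].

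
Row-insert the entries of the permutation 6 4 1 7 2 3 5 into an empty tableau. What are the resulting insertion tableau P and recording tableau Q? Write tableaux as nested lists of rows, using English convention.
Insert each entry of the permutation into P by Schensted row insertion, recording in Q the position of each new cell.

Insert 6: appended to row 1. P = [[6]].
Insert 4: 4 bumps 6 from row 1; 6 starts row 2. P = [[4], [6]].
Insert 1: 1 bumps 4 from row 1; 4 bumps 6 from row 2; 6 starts row 3. P = [[1], [4], [6]].
Insert 7: appended to row 1. P = [[1, 7], [4], [6]].
Insert 2: 2 bumps 7 from row 1; 7 appends to row 2. P = [[1, 2], [4, 7], [6]].
Insert 3: appended to row 1. P = [[1, 2, 3], [4, 7], [6]].
Insert 5: appended to row 1. P = [[1, 2, 3, 5], [4, 7], [6]].

So P = [[1, 2, 3, 5], [4, 7], [6]], Q = [[1, 4, 6, 7], [2, 5], [3]].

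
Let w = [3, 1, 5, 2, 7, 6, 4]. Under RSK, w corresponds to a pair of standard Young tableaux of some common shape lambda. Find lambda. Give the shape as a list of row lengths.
[3, 3, 1]

Row-insert each entry into an empty tableau.

After inserting 3: P = [[3]].
After inserting 1: P = [[1], [3]].
After inserting 5: P = [[1, 5], [3]].
After inserting 2: P = [[1, 2], [3, 5]].
After inserting 7: P = [[1, 2, 7], [3, 5]].
After inserting 6: P = [[1, 2, 6], [3, 5, 7]].
After inserting 4: P = [[1, 2, 4], [3, 5, 6], [7]].

The final insertion tableau P = [[1, 2, 4], [3, 5, 6], [7]] has shape [3, 3, 1].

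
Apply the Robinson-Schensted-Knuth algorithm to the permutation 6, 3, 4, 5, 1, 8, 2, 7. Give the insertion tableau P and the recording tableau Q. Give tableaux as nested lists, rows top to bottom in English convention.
Insert each entry of the permutation into P by Schensted row insertion, recording in Q the position of each new cell.

Insert 6: appended to row 1. P = [[6]].
Insert 3: 3 bumps 6 from row 1; 6 starts row 2. P = [[3], [6]].
Insert 4: appended to row 1. P = [[3, 4], [6]].
Insert 5: appended to row 1. P = [[3, 4, 5], [6]].
Insert 1: 1 bumps 3 from row 1; 3 bumps 6 from row 2; 6 starts row 3. P = [[1, 4, 5], [3], [6]].
Insert 8: appended to row 1. P = [[1, 4, 5, 8], [3], [6]].
Insert 2: 2 bumps 4 from row 1; 4 appends to row 2. P = [[1, 2, 5, 8], [3, 4], [6]].
Insert 7: 7 bumps 8 from row 1; 8 appends to row 2. P = [[1, 2, 5, 7], [3, 4, 8], [6]].

So P = [[1, 2, 5, 7], [3, 4, 8], [6]], Q = [[1, 3, 4, 6], [2, 7, 8], [5]].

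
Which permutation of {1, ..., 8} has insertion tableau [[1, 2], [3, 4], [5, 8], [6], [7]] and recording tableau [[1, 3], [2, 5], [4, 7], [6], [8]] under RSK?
Reverse the RSK construction: for i from n down to 1, find the cell of Q containing i, remove the entry at that cell from P, and reverse-bump it up through P; the value ejected from row 1 is w(i).

Step i=8: Q has 8 at row 5, column 1; remove 7 from row 5 of P and reverse-bump: 7 enters row 4 and ejects 6; 6 enters row 3 and ejects 5; 5 enters row 2 and ejects 4; 4 enters row 1 and ejects 2. So w(8) = 2. P is now [[1, 4], [3, 5], [6, 8], [7]].
Step i=7: Q has 7 at row 3, column 2; remove 8 from row 3 of P and reverse-bump: 8 enters row 2 and ejects 5; 5 enters row 1 and ejects 4. So w(7) = 4. P is now [[1, 5], [3, 8], [6], [7]].
Step i=6: Q has 6 at row 4, column 1; remove 7 from row 4 of P and reverse-bump: 7 enters row 3 and ejects 6; 6 enters row 2 and ejects 3; 3 enters row 1 and ejects 1. So w(6) = 1. P is now [[3, 5], [6, 8], [7]].
Step i=5: Q has 5 at row 2, column 2; remove 8 from row 2 of P and reverse-bump: 8 enters row 1 and ejects 5. So w(5) = 5. P is now [[3, 8], [6], [7]].
Step i=4: Q has 4 at row 3, column 1; remove 7 from row 3 of P and reverse-bump: 7 enters row 2 and ejects 6; 6 enters row 1 and ejects 3. So w(4) = 3. P is now [[6, 8], [7]].
Step i=3: Q has 3 at row 1, column 2; remove that cell from P, ejecting 8. So w(3) = 8. P is now [[6], [7]].
Step i=2: Q has 2 at row 2, column 1; remove 7 from row 2 of P and reverse-bump: 7 enters row 1 and ejects 6. So w(2) = 6. P is now [[7]].
Step i=1: Q has 1 at row 1, column 1; remove that cell from P, ejecting 7. So w(1) = 7. P is now [].

So w = 7 6 8 3 5 1 4 2.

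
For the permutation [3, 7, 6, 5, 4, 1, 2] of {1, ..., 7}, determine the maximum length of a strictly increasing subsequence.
2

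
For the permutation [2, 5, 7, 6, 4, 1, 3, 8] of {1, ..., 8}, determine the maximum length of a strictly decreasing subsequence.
4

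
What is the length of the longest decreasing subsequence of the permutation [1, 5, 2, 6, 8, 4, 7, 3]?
3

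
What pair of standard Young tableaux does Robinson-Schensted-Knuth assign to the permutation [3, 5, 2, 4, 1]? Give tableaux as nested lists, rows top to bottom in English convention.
Insert each entry of the permutation into P by Schensted row insertion, recording in Q the position of each new cell.

Insert 3: appended to row 1. P = [[3]].
Insert 5: appended to row 1. P = [[3, 5]].
Insert 2: 2 bumps 3 from row 1; 3 starts row 2. P = [[2, 5], [3]].
Insert 4: 4 bumps 5 from row 1; 5 appends to row 2. P = [[2, 4], [3, 5]].
Insert 1: 1 bumps 2 from row 1; 2 bumps 3 from row 2; 3 starts row 3. P = [[1, 4], [2, 5], [3]].

So P = [[1, 4], [2, 5], [3]], Q = [[1, 2], [3, 4], [5]].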